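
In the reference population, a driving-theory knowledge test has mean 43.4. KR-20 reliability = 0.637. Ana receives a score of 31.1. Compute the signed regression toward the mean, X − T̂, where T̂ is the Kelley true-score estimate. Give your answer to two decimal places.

-4.46

T̂ = ρX + (1 − ρ)μ
  = 0.637 × 31.1 + 0.363 × 43.4
  = 19.8107 + 15.7542
  = 35.5649
  ≈ 35.565
X − T̂ = 31.1 − 35.565 = -4.465 → -4.46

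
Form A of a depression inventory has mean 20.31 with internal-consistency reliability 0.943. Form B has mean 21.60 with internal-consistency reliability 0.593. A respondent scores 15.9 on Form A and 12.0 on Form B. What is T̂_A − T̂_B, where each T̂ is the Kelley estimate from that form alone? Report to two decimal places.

0.24

T̂_A = 0.943(15.9) + 0.057(20.31) = 16.1514
T̂_B = 0.593(12.0) + 0.407(21.60) = 15.9072
T̂_A − T̂_B = 0.2442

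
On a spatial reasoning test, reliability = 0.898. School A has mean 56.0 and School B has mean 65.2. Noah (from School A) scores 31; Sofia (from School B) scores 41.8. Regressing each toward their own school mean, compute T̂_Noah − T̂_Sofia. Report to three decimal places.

-10.637

T̂_Noah = 0.898(31) + 0.102(56.0) = 33.55000
T̂_Sofia = 0.898(41.8) + 0.102(65.2) = 44.18680
Difference = 33.55000 − 44.18680 = -10.63680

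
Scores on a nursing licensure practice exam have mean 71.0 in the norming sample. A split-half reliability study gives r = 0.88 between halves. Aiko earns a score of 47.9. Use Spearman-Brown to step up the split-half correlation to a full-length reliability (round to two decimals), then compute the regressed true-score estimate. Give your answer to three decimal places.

Spearman-Brown: ρ = 2r/(1 + r) = 2(0.88)/(1 + 0.88) = 1.760/1.88 = 0.9362 → 0.94
Weight the observed score by reliability and the mean by (1 − reliability): T̂ = 0.94·47.9 + 0.06·71.0 = 45.026 + 4.260 = 49.2860.

49.286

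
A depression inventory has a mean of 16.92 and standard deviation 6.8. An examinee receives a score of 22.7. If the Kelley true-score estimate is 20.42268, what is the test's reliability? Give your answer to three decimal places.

0.606

T̂ = ρX + (1 − ρ)μ  ⇒  T̂ − μ = ρ(X − μ)
ρ = (T̂ − μ)/(X − μ) = (20.42268 − 16.92) / (22.7 − 16.92) = 3.50268 / 5.78 = 0.60600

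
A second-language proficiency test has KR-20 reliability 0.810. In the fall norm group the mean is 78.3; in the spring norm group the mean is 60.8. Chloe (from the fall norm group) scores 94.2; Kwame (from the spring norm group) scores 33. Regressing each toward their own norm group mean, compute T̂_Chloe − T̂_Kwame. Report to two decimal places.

T̂_Chloe = 0.810(94.2) + 0.190(78.3) = 91.1790
T̂_Kwame = 0.810(33) + 0.190(60.8) = 38.2820
Difference = 91.1790 − 38.2820 = 52.8970

52.90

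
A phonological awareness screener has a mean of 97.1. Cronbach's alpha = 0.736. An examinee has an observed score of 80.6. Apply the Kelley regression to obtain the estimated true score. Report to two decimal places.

84.96

Regress the observed score toward the mean by the unreliability: T̂ = 0.736·80.6 + 0.264·97.1 = 59.3216 + 25.6344 = 84.956.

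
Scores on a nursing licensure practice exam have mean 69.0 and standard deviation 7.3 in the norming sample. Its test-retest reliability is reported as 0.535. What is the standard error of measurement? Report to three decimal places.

SEM = SD · √(1 − ρ) = 7.3 × √0.465 = 7.3 × 0.6819 = 4.9779

4.978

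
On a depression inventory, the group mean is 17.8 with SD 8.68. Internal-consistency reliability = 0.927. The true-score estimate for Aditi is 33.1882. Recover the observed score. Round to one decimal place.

T̂ = ρX + (1 − ρ)μ  ⇒  X = (T̂ − (1 − ρ)μ) / ρ
X = (33.1882 − 0.073 × 17.8) / 0.927 = (33.1882 − 1.2994) / 0.927 = 31.8888 / 0.927 = 34.400

34.4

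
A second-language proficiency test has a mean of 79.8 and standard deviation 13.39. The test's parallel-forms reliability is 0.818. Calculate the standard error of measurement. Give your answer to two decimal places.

SEM = SD · √(1 − ρ) = 13.39 × √0.182 = 13.39 × 0.4266 = 5.712

5.71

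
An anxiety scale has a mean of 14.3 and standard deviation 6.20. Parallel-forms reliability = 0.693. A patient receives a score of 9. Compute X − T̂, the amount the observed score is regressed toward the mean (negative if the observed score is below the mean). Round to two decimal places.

-1.63

T̂ = ρX + (1 − ρ)μ
  = 0.693 × 9 + 0.307 × 14.3
  = 6.237 + 4.3901
  = 10.6271
  ≈ 10.627
X − T̂ = 9 − 10.627 = -1.627 → -1.63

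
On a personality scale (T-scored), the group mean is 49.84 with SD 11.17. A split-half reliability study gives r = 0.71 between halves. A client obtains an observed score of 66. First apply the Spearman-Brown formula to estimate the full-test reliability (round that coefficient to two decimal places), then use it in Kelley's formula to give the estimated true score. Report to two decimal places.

63.25

Spearman-Brown: ρ = 2r/(1 + r) = 2(0.71)/(1 + 0.71) = 1.420/1.71 = 0.8304 → 0.83
T̂ = 0.83(66) + 0.17(49.84) = 54.78 + 8.4728 = 63.253 → 63.25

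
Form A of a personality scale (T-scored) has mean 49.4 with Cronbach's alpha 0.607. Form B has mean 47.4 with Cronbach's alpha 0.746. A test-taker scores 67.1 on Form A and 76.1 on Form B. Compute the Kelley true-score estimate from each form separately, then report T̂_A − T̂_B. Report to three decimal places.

-8.666

T̂_A = 0.607(67.1) + 0.393(49.4) = 60.14390
T̂_B = 0.746(76.1) + 0.254(47.4) = 68.81020
T̂_A − T̂_B = -8.66630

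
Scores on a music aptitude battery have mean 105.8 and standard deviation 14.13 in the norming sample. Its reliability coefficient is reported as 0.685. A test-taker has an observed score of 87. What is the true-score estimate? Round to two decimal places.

92.92

T̂ = ρX + (1 − ρ)μ
  = 0.685 × 87 + 0.315 × 105.8
  = 59.595 + 33.3270
  = 92.922
  ≈ 92.92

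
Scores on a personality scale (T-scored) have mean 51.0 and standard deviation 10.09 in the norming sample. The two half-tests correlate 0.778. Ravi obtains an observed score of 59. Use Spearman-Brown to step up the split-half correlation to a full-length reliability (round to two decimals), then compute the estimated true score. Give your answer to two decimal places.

Spearman-Brown: ρ = 2r/(1 + r) = 2(0.778)/(1 + 0.778) = 1.5560/1.778 = 0.8751 → 0.88
T̂ = ρX + (1 − ρ)μ
  = 0.88 × 59 + 0.12 × 51.0
  = 51.92 + 6.120
  = 58.040
  ≈ 58.04

58.04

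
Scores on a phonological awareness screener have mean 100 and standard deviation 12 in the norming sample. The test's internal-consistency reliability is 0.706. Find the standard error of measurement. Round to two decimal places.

SEM = SD · √(1 − ρ) = 12 × √0.294 = 12 × 0.5422 = 6.507

6.51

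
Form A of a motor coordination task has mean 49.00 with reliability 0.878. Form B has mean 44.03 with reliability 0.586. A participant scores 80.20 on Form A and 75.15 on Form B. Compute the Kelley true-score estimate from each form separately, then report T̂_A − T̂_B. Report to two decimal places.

T̂_A = 0.878(80.20) + 0.122(49.00) = 76.3936
T̂_B = 0.586(75.15) + 0.414(44.03) = 62.2663
T̂_A − T̂_B = 14.1273

14.13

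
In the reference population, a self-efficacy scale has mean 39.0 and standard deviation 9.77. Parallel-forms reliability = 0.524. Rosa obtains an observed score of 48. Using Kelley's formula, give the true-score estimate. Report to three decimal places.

43.716

T̂ = 0.524(48) + 0.476(39.0) = 25.152 + 18.5640 = 43.7160 → 43.716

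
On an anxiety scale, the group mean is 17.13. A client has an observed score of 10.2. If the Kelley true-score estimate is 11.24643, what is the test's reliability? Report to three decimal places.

0.849

T̂ = ρX + (1 − ρ)μ  ⇒  T̂ − μ = ρ(X − μ)
ρ = (T̂ − μ)/(X − μ) = (11.24643 − 17.13) / (10.2 − 17.13) = -5.88357 / -6.93 = 0.84900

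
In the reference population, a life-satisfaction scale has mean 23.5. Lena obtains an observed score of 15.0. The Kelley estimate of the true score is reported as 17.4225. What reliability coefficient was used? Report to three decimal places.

T̂ = ρX + (1 − ρ)μ  ⇒  T̂ − μ = ρ(X − μ)
ρ = (T̂ − μ)/(X − μ) = (17.4225 − 23.5) / (15.0 − 23.5) = -6.0775 / -8.5 = 0.71500

0.715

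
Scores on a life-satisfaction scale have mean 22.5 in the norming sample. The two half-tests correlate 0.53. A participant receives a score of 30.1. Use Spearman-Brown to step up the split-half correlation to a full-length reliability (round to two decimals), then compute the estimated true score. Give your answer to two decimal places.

27.74

Spearman-Brown: ρ = 2r/(1 + r) = 2(0.53)/(1 + 0.53) = 1.060/1.53 = 0.6928 → 0.69
T̂ = ρX + (1 − ρ)μ
  = 0.69 × 30.1 + 0.31 × 22.5
  = 20.769 + 6.975
  = 27.744
  ≈ 27.74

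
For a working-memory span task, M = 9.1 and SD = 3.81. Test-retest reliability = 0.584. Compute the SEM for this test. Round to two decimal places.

SEM = SD · √(1 − ρ) = 3.81 × √0.416 = 3.81 × 0.6450 = 2.457

2.46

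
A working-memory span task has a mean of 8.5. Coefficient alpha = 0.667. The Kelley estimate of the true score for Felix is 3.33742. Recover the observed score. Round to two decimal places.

0.76

T̂ = ρX + (1 − ρ)μ  ⇒  X = (T̂ − (1 − ρ)μ) / ρ
X = (3.33742 − 0.333 × 8.5) / 0.667 = (3.33742 − 2.8305) / 0.667 = 0.50692 / 0.667 = 0.7600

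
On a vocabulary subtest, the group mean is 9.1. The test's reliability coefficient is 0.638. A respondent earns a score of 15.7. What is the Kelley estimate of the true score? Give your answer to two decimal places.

T̂ = ρX + (1 − ρ)μ
  = 0.638 × 15.7 + 0.362 × 9.1
  = 10.0166 + 3.2942
  = 13.311
  ≈ 13.31

13.31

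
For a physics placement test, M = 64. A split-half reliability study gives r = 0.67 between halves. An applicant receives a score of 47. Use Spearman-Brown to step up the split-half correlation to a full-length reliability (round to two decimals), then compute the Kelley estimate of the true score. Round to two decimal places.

Spearman-Brown: ρ = 2r/(1 + r) = 2(0.67)/(1 + 0.67) = 1.340/1.67 = 0.8024 → 0.80
Regress the observed score toward the mean by the unreliability: T̂ = 0.80·47 + 0.20·64 = 37.60 + 12.80 = 50.400.

50.40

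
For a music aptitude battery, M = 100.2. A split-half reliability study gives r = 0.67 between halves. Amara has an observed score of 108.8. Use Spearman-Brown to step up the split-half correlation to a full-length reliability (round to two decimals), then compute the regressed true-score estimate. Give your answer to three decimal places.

Spearman-Brown: ρ = 2r/(1 + r) = 2(0.67)/(1 + 0.67) = 1.340/1.67 = 0.8024 → 0.80
Weight the observed score by reliability and the mean by (1 − reliability): T̂ = 0.80·108.8 + 0.20·100.2 = 87.040 + 20.040 = 107.0800.

107.080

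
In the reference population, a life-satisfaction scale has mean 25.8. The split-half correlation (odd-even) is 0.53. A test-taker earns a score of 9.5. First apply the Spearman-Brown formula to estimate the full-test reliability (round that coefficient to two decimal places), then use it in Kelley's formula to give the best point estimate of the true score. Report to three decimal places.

14.553

Spearman-Brown: ρ = 2r/(1 + r) = 2(0.53)/(1 + 0.53) = 1.060/1.53 = 0.6928 → 0.69
T̂ = 0.69(9.5) + 0.31(25.8) = 6.555 + 7.998 = 14.5530 → 14.553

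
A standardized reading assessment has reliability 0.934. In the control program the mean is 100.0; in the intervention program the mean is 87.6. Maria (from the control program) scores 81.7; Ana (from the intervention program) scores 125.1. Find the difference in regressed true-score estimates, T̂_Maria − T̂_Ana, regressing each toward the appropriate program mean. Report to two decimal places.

-39.72

T̂_Maria = 0.934(81.7) + 0.066(100.0) = 82.9078
T̂_Ana = 0.934(125.1) + 0.066(87.6) = 122.6250
Difference = 82.9078 − 122.6250 = -39.7172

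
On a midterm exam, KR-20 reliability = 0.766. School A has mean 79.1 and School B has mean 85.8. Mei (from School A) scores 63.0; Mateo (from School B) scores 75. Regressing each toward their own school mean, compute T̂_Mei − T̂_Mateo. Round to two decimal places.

T̂_Mei = 0.766(63.0) + 0.234(79.1) = 66.7674
T̂_Mateo = 0.766(75) + 0.234(85.8) = 77.5272
Difference = 66.7674 − 77.5272 = -10.7598

-10.76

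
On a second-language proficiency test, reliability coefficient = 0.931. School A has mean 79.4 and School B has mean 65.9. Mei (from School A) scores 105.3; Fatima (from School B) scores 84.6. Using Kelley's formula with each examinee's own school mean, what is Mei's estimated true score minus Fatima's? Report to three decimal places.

20.203

T̂_Mei = 0.931(105.3) + 0.069(79.4) = 103.51290
T̂_Fatima = 0.931(84.6) + 0.069(65.9) = 83.30970
Difference = 103.51290 − 83.30970 = 20.20320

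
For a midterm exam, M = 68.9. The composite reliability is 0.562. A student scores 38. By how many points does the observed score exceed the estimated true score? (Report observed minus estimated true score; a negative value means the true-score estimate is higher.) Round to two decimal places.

T̂ = ρX + (1 − ρ)μ
  = 0.562 × 38 + 0.438 × 68.9
  = 21.356 + 30.1782
  = 51.5342
  ≈ 51.534
X − T̂ = 38 − 51.534 = -13.534 → -13.53

-13.53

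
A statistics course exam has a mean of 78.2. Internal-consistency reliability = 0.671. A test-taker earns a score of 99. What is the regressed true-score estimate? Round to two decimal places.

92.16

T̂ = 0.671(99) + 0.329(78.2) = 66.429 + 25.7278 = 92.157 → 92.16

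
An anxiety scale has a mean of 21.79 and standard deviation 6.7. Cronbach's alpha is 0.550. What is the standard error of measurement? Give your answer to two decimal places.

SEM = SD · √(1 − ρ) = 6.7 × √0.450 = 6.7 × 0.6708 = 4.494

4.49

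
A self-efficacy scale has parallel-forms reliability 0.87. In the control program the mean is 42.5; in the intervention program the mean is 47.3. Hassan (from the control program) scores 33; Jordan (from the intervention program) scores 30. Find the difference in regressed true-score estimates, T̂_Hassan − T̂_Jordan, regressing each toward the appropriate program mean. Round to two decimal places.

T̂_Hassan = 0.87(33) + 0.13(42.5) = 34.2350
T̂_Jordan = 0.87(30) + 0.13(47.3) = 32.2490
Difference = 34.2350 − 32.2490 = 1.9860

1.99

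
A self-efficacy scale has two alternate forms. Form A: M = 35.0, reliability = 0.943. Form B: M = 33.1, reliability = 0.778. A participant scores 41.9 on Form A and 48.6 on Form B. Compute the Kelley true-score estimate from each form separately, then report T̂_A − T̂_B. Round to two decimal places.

T̂_A = 0.943(41.9) + 0.057(35.0) = 41.5067
T̂_B = 0.778(48.6) + 0.222(33.1) = 45.1590
T̂_A − T̂_B = -3.6523

-3.65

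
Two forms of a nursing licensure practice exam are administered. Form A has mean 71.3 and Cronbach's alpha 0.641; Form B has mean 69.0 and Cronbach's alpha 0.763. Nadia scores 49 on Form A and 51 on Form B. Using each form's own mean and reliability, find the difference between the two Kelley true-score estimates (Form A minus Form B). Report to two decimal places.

T̂_A = 0.641(49) + 0.359(71.3) = 57.0057
T̂_B = 0.763(51) + 0.237(69.0) = 55.2660
T̂_A − T̂_B = 1.7397

1.74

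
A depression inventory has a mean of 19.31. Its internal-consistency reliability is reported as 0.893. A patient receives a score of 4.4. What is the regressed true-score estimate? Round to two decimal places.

6.00

Weight the observed score by reliability and the mean by (1 − reliability): T̂ = 0.893·4.4 + 0.107·19.31 = 3.9292 + 2.06617 = 5.995.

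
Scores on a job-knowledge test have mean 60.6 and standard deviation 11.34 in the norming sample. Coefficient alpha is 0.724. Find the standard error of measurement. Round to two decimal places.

SEM = SD · √(1 − ρ) = 11.34 × √0.276 = 11.34 × 0.5254 = 5.958

5.96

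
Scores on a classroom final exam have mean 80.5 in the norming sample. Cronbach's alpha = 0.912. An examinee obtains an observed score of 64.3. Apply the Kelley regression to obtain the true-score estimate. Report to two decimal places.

Kelley's formula gives T̂ = 0.912·64.3 + 0.088·80.5 = 58.6416 + 7.0840 = 65.726.

65.73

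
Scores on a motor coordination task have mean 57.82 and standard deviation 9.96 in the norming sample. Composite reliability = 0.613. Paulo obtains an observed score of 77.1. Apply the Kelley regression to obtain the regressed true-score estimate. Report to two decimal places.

T̂ = 0.613(77.1) + 0.387(57.82) = 47.2623 + 22.37634 = 69.639 → 69.64

69.64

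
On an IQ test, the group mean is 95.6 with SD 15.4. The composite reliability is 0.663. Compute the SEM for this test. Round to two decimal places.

8.94

SEM = SD · √(1 − ρ) = 15.4 × √0.337 = 15.4 × 0.5805 = 8.940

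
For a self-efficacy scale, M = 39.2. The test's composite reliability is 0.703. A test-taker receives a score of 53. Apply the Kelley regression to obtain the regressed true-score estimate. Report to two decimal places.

48.90

T̂ = ρX + (1 − ρ)μ
  = 0.703 × 53 + 0.297 × 39.2
  = 37.259 + 11.6424
  = 48.901
  ≈ 48.90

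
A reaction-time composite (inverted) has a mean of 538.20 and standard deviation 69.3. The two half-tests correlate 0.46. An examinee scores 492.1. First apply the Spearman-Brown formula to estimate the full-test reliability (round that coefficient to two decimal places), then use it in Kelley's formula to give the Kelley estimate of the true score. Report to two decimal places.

Spearman-Brown: ρ = 2r/(1 + r) = 2(0.46)/(1 + 0.46) = 0.920/1.46 = 0.6301 → 0.63
Regress the observed score toward the mean by the unreliability: T̂ = 0.63·492.1 + 0.37·538.20 = 310.023 + 199.1340 = 509.157.

509.16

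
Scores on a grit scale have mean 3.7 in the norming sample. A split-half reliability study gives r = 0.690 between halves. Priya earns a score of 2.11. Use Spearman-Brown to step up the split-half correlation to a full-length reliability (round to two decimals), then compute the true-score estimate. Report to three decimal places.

Spearman-Brown: ρ = 2r/(1 + r) = 2(0.690)/(1 + 0.690) = 1.3800/1.690 = 0.8166 → 0.82
T̂ = 0.82(2.11) + 0.18(3.7) = 1.7302 + 0.666 = 2.3962 → 2.396

2.396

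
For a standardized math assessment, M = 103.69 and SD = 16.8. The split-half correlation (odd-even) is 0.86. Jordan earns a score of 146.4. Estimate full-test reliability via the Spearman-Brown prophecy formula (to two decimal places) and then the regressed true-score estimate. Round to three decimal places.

Spearman-Brown: ρ = 2r/(1 + r) = 2(0.86)/(1 + 0.86) = 1.720/1.86 = 0.9247 → 0.92
T̂ = ρX + (1 − ρ)μ
  = 0.92 × 146.4 + 0.08 × 103.69
  = 134.688 + 8.2952
  = 142.9832
  ≈ 142.983

142.983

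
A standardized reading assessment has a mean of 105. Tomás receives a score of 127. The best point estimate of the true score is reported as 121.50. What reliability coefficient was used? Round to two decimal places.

0.75

T̂ = ρX + (1 − ρ)μ  ⇒  T̂ − μ = ρ(X − μ)
ρ = (T̂ − μ)/(X − μ) = (121.50 − 105) / (127 − 105) = 16.50 / 22.0 = 0.7500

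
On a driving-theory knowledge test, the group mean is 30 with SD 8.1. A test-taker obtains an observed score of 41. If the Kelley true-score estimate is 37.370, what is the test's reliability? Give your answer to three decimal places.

0.670

T̂ = ρX + (1 − ρ)μ  ⇒  T̂ − μ = ρ(X − μ)
ρ = (T̂ − μ)/(X − μ) = (37.370 − 30) / (41 − 30) = 7.370 / 11.0 = 0.67000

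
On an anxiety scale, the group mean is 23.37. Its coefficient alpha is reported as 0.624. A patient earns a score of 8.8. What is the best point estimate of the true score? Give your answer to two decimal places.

T̂ = ρX + (1 − ρ)μ
  = 0.624 × 8.8 + 0.376 × 23.37
  = 5.4912 + 8.78712
  = 14.278
  ≈ 14.28

14.28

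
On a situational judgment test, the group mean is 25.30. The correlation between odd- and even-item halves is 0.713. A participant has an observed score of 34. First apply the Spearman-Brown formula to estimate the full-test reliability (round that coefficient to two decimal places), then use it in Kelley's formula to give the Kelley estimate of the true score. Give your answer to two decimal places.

Spearman-Brown: ρ = 2r/(1 + r) = 2(0.713)/(1 + 0.713) = 1.4260/1.713 = 0.8325 → 0.83
T̂ = ρX + (1 − ρ)μ
  = 0.83 × 34 + 0.17 × 25.30
  = 28.22 + 4.3010
  = 32.521
  ≈ 32.52

32.52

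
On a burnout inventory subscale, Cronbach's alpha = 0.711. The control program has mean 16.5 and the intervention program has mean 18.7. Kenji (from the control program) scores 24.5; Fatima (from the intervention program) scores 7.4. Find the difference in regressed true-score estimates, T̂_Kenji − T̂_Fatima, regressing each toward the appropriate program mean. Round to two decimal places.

T̂_Kenji = 0.711(24.5) + 0.289(16.5) = 22.1880
T̂_Fatima = 0.711(7.4) + 0.289(18.7) = 10.6657
Difference = 22.1880 − 10.6657 = 11.5223

11.52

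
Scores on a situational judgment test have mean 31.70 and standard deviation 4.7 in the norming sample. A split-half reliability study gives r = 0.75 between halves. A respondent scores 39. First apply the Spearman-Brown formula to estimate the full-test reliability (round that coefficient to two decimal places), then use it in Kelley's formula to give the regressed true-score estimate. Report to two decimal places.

37.98

Spearman-Brown: ρ = 2r/(1 + r) = 2(0.75)/(1 + 0.75) = 1.500/1.75 = 0.8571 → 0.86
Kelley's formula gives T̂ = 0.86·39 + 0.14·31.70 = 33.54 + 4.4380 = 37.978.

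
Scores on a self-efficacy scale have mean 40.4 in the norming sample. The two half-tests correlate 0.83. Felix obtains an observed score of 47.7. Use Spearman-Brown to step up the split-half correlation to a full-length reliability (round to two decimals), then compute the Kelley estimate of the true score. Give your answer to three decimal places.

Spearman-Brown: ρ = 2r/(1 + r) = 2(0.83)/(1 + 0.83) = 1.660/1.83 = 0.9071 → 0.91
Kelley's formula gives T̂ = 0.91·47.7 + 0.09·40.4 = 43.407 + 3.636 = 47.0430.

47.043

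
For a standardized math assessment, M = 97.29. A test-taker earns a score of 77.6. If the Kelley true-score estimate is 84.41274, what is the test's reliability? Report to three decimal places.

T̂ = ρX + (1 − ρ)μ  ⇒  T̂ − μ = ρ(X − μ)
ρ = (T̂ − μ)/(X − μ) = (84.41274 − 97.29) / (77.6 − 97.29) = -12.87726 / -19.69 = 0.65400

0.654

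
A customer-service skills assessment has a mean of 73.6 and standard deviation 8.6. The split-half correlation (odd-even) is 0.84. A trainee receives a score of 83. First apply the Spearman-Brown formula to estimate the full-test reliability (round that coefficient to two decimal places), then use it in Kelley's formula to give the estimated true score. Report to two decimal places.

Spearman-Brown: ρ = 2r/(1 + r) = 2(0.84)/(1 + 0.84) = 1.680/1.84 = 0.9130 → 0.91
T̂ = 0.91(83) + 0.09(73.6) = 75.53 + 6.624 = 82.154 → 82.15

82.15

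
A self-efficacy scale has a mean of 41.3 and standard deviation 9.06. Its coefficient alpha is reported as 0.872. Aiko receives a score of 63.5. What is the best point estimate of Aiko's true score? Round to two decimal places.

T̂ = 0.872(63.5) + 0.128(41.3) = 55.3720 + 5.2864 = 60.658 → 60.66

60.66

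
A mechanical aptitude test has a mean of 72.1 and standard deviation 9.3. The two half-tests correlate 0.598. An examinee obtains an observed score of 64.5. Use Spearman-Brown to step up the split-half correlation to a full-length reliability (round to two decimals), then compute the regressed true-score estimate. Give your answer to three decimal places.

Spearman-Brown: ρ = 2r/(1 + r) = 2(0.598)/(1 + 0.598) = 1.1960/1.598 = 0.7484 → 0.75
T̂ = ρX + (1 − ρ)μ
  = 0.75 × 64.5 + 0.25 × 72.1
  = 48.375 + 18.025
  = 66.4000
  ≈ 66.400

66.400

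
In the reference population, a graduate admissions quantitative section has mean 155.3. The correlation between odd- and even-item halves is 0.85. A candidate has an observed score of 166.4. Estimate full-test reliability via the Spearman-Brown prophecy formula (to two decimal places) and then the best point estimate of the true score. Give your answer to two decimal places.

Spearman-Brown: ρ = 2r/(1 + r) = 2(0.85)/(1 + 0.85) = 1.700/1.85 = 0.9189 → 0.92
T̂ = ρX + (1 − ρ)μ
  = 0.92 × 166.4 + 0.08 × 155.3
  = 153.088 + 12.424
  = 165.512
  ≈ 165.51

165.51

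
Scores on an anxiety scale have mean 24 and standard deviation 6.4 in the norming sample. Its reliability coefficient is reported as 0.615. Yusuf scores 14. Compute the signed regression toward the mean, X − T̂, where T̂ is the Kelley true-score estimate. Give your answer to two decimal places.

T̂ = 0.615(14) + 0.385(24) = 8.610 + 9.240 = 17.8500 → 17.850
X − T̂ = 14 − 17.850 = -3.850 → -3.85

-3.85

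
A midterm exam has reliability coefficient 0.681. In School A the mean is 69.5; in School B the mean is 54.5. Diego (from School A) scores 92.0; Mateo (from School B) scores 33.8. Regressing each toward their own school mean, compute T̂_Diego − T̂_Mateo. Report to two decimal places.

T̂_Diego = 0.681(92.0) + 0.319(69.5) = 84.8225
T̂_Mateo = 0.681(33.8) + 0.319(54.5) = 40.4033
Difference = 84.8225 − 40.4033 = 44.4192

44.42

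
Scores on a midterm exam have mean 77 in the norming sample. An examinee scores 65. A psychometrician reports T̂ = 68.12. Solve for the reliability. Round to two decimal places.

T̂ = ρX + (1 − ρ)μ  ⇒  T̂ − μ = ρ(X − μ)
ρ = (T̂ − μ)/(X − μ) = (68.12 − 77) / (65 − 77) = -8.88 / -12.0 = 0.7400

0.74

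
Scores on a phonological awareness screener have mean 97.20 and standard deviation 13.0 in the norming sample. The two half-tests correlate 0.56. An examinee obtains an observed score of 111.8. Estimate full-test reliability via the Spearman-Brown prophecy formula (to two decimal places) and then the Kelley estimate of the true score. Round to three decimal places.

107.712

Spearman-Brown: ρ = 2r/(1 + r) = 2(0.56)/(1 + 0.56) = 1.120/1.56 = 0.7179 → 0.72
T̂ = 0.72(111.8) + 0.28(97.20) = 80.496 + 27.2160 = 107.7120 → 107.712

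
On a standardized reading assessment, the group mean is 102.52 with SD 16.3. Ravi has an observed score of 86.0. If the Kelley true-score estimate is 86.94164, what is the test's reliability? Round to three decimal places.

T̂ = ρX + (1 − ρ)μ  ⇒  T̂ − μ = ρ(X − μ)
ρ = (T̂ − μ)/(X − μ) = (86.94164 − 102.52) / (86.0 − 102.52) = -15.57836 / -16.52 = 0.94300

0.943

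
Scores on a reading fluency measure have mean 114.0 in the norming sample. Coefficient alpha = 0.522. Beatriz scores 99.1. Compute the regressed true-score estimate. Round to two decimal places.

106.22

Weight the observed score by reliability and the mean by (1 − reliability): T̂ = 0.522·99.1 + 0.478·114.0 = 51.7302 + 54.4920 = 106.222.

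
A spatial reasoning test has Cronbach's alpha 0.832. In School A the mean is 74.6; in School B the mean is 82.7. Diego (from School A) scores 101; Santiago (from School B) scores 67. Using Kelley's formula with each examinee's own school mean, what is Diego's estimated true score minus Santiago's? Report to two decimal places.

26.93

T̂_Diego = 0.832(101) + 0.168(74.6) = 96.5648
T̂_Santiago = 0.832(67) + 0.168(82.7) = 69.6376
Difference = 96.5648 − 69.6376 = 26.9272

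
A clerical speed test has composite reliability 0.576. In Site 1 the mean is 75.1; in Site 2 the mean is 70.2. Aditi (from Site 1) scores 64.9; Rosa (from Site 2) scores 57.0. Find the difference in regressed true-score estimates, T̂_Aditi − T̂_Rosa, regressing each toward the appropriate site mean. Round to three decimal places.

6.628

T̂_Aditi = 0.576(64.9) + 0.424(75.1) = 69.22480
T̂_Rosa = 0.576(57.0) + 0.424(70.2) = 62.59680
Difference = 69.22480 − 62.59680 = 6.62800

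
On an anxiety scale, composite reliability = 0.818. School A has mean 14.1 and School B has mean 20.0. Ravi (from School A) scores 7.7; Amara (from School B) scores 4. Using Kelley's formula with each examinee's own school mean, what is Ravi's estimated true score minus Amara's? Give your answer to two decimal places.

1.95

T̂_Ravi = 0.818(7.7) + 0.182(14.1) = 8.8648
T̂_Amara = 0.818(4) + 0.182(20.0) = 6.9120
Difference = 8.8648 − 6.9120 = 1.9528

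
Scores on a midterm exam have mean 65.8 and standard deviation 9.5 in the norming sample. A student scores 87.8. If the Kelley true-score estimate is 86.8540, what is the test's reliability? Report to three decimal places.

0.957

T̂ = ρX + (1 − ρ)μ  ⇒  T̂ − μ = ρ(X − μ)
ρ = (T̂ − μ)/(X − μ) = (86.8540 − 65.8) / (87.8 − 65.8) = 21.0540 / 22.0 = 0.95700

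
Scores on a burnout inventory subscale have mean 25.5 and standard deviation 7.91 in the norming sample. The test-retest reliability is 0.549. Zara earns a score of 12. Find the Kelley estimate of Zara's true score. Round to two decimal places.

T̂ = ρX + (1 − ρ)μ
  = 0.549 × 12 + 0.451 × 25.5
  = 6.588 + 11.5005
  = 18.089
  ≈ 18.09

18.09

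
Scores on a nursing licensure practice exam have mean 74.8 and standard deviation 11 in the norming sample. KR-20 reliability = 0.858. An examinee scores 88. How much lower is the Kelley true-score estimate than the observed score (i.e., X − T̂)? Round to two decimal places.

Regress the observed score toward the mean by the unreliability: T̂ = 0.858·88 + 0.142·74.8 = 75.504 + 10.6216 = 86.1256.
X − T̂ = 88 − 86.126 = 1.874 → 1.87

1.87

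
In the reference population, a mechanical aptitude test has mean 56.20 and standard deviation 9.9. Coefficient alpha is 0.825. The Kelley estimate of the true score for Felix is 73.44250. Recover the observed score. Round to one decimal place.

T̂ = ρX + (1 − ρ)μ  ⇒  X = (T̂ − (1 − ρ)μ) / ρ
X = (73.44250 − 0.175 × 56.20) / 0.825 = (73.44250 − 9.83500) / 0.825 = 63.60750 / 0.825 = 77.100

77.1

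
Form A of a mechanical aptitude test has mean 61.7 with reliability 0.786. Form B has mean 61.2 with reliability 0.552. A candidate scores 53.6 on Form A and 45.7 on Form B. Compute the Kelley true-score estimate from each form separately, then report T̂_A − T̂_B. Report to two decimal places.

2.69

T̂_A = 0.786(53.6) + 0.214(61.7) = 55.3334
T̂_B = 0.552(45.7) + 0.448(61.2) = 52.6440
T̂_A − T̂_B = 2.6894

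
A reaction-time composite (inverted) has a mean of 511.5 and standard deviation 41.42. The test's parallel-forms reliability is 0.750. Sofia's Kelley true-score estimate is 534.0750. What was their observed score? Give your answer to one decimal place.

T̂ = ρX + (1 − ρ)μ  ⇒  X = (T̂ − (1 − ρ)μ) / ρ
X = (534.0750 − 0.250 × 511.5) / 0.750 = (534.0750 − 127.8750) / 0.750 = 406.2000 / 0.750 = 541.600

541.6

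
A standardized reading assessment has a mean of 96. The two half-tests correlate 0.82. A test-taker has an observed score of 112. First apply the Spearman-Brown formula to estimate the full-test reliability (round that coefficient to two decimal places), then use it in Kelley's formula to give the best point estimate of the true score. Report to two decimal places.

Spearman-Brown: ρ = 2r/(1 + r) = 2(0.82)/(1 + 0.82) = 1.640/1.82 = 0.9011 → 0.90
T̂ = ρX + (1 − ρ)μ
  = 0.90 × 112 + 0.10 × 96
  = 100.80 + 9.60
  = 110.400
  ≈ 110.40

110.40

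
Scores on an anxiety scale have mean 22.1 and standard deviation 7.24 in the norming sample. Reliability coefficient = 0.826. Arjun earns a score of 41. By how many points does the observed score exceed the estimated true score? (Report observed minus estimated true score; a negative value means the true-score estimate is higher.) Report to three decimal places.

T̂ = ρX + (1 − ρ)μ
  = 0.826 × 41 + 0.174 × 22.1
  = 33.866 + 3.8454
  = 37.71140
  ≈ 37.7114
X − T̂ = 41 − 37.7114 = 3.2886 → 3.289

3.289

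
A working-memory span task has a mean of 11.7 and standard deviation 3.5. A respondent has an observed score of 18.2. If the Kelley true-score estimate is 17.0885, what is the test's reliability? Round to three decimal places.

T̂ = ρX + (1 − ρ)μ  ⇒  T̂ − μ = ρ(X − μ)
ρ = (T̂ − μ)/(X − μ) = (17.0885 − 11.7) / (18.2 − 11.7) = 5.3885 / 6.5 = 0.82900

0.829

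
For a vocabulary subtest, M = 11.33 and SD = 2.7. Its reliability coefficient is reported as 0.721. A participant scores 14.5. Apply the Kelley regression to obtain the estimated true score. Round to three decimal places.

Kelley's formula gives T̂ = 0.721·14.5 + 0.279·11.33 = 10.4545 + 3.16107 = 13.6156.

13.616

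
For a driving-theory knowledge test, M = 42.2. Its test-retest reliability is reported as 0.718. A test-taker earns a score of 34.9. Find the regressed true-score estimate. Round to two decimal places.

T̂ = ρX + (1 − ρ)μ
  = 0.718 × 34.9 + 0.282 × 42.2
  = 25.0582 + 11.9004
  = 36.959
  ≈ 36.96

36.96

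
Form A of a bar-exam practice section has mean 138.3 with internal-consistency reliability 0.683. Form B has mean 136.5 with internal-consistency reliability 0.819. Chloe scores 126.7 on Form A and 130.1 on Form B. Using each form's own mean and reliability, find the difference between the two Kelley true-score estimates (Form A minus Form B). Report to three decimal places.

-0.881

T̂_A = 0.683(126.7) + 0.317(138.3) = 130.37720
T̂_B = 0.819(130.1) + 0.181(136.5) = 131.25840
T̂_A − T̂_B = -0.88120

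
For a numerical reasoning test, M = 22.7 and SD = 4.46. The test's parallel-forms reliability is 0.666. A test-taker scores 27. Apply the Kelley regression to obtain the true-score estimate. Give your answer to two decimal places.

T̂ = ρX + (1 − ρ)μ
  = 0.666 × 27 + 0.334 × 22.7
  = 17.982 + 7.5818
  = 25.564
  ≈ 25.56

25.56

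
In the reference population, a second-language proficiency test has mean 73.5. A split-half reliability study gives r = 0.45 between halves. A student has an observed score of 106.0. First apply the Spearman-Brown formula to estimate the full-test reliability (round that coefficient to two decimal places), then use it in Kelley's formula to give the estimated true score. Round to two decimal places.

93.65

Spearman-Brown: ρ = 2r/(1 + r) = 2(0.45)/(1 + 0.45) = 0.900/1.45 = 0.6207 → 0.62
T̂ = 0.62(106.0) + 0.38(73.5) = 65.720 + 27.930 = 93.650 → 93.65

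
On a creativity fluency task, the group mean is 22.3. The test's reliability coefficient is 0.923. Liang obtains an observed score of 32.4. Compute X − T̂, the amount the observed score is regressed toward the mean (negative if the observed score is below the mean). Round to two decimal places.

Kelley's formula gives T̂ = 0.923·32.4 + 0.077·22.3 = 29.9052 + 1.7171 = 31.6223.
X − T̂ = 32.4 − 31.622 = 0.778 → 0.78

0.78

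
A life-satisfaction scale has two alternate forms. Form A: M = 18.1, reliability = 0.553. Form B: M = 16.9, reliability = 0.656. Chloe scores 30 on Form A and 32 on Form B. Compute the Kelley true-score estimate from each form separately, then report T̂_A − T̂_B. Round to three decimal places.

-2.125

T̂_A = 0.553(30) + 0.447(18.1) = 24.68070
T̂_B = 0.656(32) + 0.344(16.9) = 26.80560
T̂_A − T̂_B = -2.12490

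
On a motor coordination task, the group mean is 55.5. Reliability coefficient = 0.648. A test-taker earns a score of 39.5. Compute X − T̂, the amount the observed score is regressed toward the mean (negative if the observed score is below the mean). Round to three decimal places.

T̂ = ρX + (1 − ρ)μ
  = 0.648 × 39.5 + 0.352 × 55.5
  = 25.5960 + 19.5360
  = 45.13200
  ≈ 45.1320
X − T̂ = 39.5 − 45.1320 = -5.6320 → -5.632

-5.632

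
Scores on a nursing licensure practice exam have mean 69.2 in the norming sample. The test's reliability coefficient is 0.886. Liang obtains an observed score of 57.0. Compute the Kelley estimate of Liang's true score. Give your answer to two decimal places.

T̂ = ρX + (1 − ρ)μ
  = 0.886 × 57.0 + 0.114 × 69.2
  = 50.5020 + 7.8888
  = 58.391
  ≈ 58.39

58.39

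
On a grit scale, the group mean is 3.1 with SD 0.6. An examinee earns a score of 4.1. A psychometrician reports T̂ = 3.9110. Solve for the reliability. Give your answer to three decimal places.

0.811

T̂ = ρX + (1 − ρ)μ  ⇒  T̂ − μ = ρ(X − μ)
ρ = (T̂ − μ)/(X − μ) = (3.9110 − 3.1) / (4.1 − 3.1) = 0.8110 / 1.0 = 0.81100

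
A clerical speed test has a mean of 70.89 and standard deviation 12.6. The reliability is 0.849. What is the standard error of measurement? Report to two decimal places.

SEM = SD · √(1 − ρ) = 12.6 × √0.151 = 12.6 × 0.3886 = 4.896

4.90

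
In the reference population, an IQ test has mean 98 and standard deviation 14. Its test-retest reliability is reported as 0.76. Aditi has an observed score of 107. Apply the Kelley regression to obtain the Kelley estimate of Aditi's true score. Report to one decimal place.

T̂ = ρX + (1 − ρ)μ
  = 0.76 × 107 + 0.24 × 98
  = 81.32 + 23.52
  = 104.84
  ≈ 104.8

104.8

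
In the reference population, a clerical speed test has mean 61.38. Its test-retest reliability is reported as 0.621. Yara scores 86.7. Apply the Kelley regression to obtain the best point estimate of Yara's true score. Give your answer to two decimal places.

77.10

T̂ = ρX + (1 − ρ)μ
  = 0.621 × 86.7 + 0.379 × 61.38
  = 53.8407 + 23.26302
  = 77.104
  ≈ 77.10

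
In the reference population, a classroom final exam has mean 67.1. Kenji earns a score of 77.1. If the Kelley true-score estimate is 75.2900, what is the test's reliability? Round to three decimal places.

0.819

T̂ = ρX + (1 − ρ)μ  ⇒  T̂ − μ = ρ(X − μ)
ρ = (T̂ − μ)/(X − μ) = (75.2900 − 67.1) / (77.1 − 67.1) = 8.1900 / 10.0 = 0.81900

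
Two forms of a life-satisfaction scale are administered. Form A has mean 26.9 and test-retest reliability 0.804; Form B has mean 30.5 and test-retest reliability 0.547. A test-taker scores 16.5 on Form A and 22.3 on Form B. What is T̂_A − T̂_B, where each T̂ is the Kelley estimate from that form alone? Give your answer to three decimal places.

-7.476

T̂_A = 0.804(16.5) + 0.196(26.9) = 18.53840
T̂_B = 0.547(22.3) + 0.453(30.5) = 26.01460
T̂_A − T̂_B = -7.47620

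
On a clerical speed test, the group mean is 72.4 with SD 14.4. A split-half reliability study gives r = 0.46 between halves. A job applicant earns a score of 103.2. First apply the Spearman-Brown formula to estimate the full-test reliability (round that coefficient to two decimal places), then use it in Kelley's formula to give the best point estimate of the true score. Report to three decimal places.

Spearman-Brown: ρ = 2r/(1 + r) = 2(0.46)/(1 + 0.46) = 0.920/1.46 = 0.6301 → 0.63
T̂ = ρX + (1 − ρ)μ
  = 0.63 × 103.2 + 0.37 × 72.4
  = 65.016 + 26.788
  = 91.8040
  ≈ 91.804

91.804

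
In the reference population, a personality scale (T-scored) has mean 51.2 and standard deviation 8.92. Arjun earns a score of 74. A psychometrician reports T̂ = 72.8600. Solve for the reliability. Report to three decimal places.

T̂ = ρX + (1 − ρ)μ  ⇒  T̂ − μ = ρ(X − μ)
ρ = (T̂ − μ)/(X − μ) = (72.8600 − 51.2) / (74 − 51.2) = 21.6600 / 22.8 = 0.95000

0.950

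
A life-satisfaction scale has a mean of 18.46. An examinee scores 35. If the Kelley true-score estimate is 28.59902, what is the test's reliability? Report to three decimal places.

T̂ = ρX + (1 − ρ)μ  ⇒  T̂ − μ = ρ(X − μ)
ρ = (T̂ − μ)/(X − μ) = (28.59902 − 18.46) / (35 − 18.46) = 10.13902 / 16.54 = 0.61300

0.613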